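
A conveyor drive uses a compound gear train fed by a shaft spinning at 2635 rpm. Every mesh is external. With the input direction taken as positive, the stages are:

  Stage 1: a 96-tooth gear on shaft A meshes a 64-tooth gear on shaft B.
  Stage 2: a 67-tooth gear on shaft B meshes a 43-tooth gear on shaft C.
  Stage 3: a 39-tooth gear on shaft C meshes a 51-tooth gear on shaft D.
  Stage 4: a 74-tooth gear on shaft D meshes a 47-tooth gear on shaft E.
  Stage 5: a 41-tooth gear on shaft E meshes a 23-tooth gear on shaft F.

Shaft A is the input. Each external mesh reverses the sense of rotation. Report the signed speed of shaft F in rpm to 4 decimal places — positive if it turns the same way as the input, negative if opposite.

-13217.9024 rpm (opposite to input, |ω| = 13217.9024 rpm)

Stage 1 [96T→64T]: ω = 2635.0000×96/64 = 3952.5000 rpm, dir flips to −; running = −3952.5000
Stage 2 [67T→43T]: ω = 3952.5000×67/43 = 6158.5465 rpm, dir flips to +; running = +6158.5465
Stage 3 [39T→51T]: ω = 6158.5465×39/51 = 4709.4767 rpm, dir flips to −; running = −4709.4767
Stage 4 [74T→47T]: ω = 4709.4767×74/47 = 7414.9208 rpm, dir flips to +; running = +7414.9208
Stage 5 [41T→23T]: ω = 7414.9208×41/23 = 13217.9024 rpm, dir flips to −; running = −13217.9024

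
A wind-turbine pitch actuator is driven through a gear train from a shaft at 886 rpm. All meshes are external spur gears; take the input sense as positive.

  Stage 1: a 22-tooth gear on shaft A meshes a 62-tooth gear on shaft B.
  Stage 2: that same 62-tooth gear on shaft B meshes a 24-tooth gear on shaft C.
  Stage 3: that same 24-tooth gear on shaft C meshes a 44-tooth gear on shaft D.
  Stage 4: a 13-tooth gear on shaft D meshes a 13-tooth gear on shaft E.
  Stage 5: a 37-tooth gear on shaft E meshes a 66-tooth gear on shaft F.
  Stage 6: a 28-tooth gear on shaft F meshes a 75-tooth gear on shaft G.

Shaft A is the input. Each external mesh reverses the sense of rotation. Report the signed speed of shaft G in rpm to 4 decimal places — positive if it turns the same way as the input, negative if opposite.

+92.7168 rpm (same as input, |ω| = 92.7168 rpm)

Stage 1 [22T→62T]: ω = 886.0000×22/62 = 314.3871 rpm, dir flips to −; running = −314.3871
Stage 2 [62T→24T]: ω = 314.3871×62/24 = 812.1667 rpm, dir flips to +; running = +812.1667
Stage 3 [24T→44T]: ω = 812.1667×24/44 = 443.0000 rpm, dir flips to −; running = −443.0000
Stage 4 [13T→13T]: ω = 443.0000×13/13 = 443.0000 rpm, dir flips to +; running = +443.0000
Stage 5 [37T→66T]: ω = 443.0000×37/66 = 248.3485 rpm, dir flips to −; running = −248.3485
Stage 6 [28T→75T]: ω = 248.3485×28/75 = 92.7168 rpm, dir flips to +; running = +92.7168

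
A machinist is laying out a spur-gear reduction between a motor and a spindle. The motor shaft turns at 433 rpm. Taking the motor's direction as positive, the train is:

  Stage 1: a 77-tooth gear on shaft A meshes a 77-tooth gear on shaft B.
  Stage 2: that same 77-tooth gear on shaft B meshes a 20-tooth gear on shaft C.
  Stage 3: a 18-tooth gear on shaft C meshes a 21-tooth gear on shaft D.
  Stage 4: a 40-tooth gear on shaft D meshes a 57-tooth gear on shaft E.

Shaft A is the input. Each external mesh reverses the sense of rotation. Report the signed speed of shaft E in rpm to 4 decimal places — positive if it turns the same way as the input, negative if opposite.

Stage 1 [77T→77T]: ω = 433.0000×77/77 = 433.0000 rpm, dir flips to −; running = −433.0000
Stage 2 [77T→20T]: ω = 433.0000×77/20 = 1667.0500 rpm, dir flips to +; running = +1667.0500
Stage 3 [18T→21T]: ω = 1667.0500×18/21 = 1428.9000 rpm, dir flips to −; running = −1428.9000
Stage 4 [40T→57T]: ω = 1428.9000×40/57 = 1002.7368 rpm, dir flips to +; running = +1002.7368

+1002.7368 rpm (same as input, |ω| = 1002.7368 rpm)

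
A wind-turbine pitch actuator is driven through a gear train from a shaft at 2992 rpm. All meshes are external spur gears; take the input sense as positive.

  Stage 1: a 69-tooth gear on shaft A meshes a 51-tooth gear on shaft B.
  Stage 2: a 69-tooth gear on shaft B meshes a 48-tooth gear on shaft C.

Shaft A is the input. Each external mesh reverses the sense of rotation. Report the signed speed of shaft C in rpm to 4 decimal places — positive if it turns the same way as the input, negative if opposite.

+5819.0000 rpm (same as input, |ω| = 5819.0000 rpm)

Stage 1 [69T→51T]: ω = 2992.0000×69/51 = 4048.0000 rpm, dir flips to −; running = −4048.0000
Stage 2 [69T→48T]: ω = 4048.0000×69/48 = 5819.0000 rpm, dir flips to +; running = +5819.0000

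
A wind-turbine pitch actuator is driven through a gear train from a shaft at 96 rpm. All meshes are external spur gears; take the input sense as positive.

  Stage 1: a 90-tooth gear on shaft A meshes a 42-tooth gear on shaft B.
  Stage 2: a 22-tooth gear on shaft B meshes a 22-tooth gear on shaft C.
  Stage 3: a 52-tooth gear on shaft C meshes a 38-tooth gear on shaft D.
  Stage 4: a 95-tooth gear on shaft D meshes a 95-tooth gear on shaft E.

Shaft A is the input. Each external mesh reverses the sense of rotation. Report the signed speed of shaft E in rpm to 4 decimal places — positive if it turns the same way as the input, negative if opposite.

+281.5038 rpm (same as input, |ω| = 281.5038 rpm)

Stage 1 [90T→42T]: ω = 96.0000×90/42 = 205.7143 rpm, dir flips to −; running = −205.7143
Stage 2 [22T→22T]: ω = 205.7143×22/22 = 205.7143 rpm, dir flips to +; running = +205.7143
Stage 3 [52T→38T]: ω = 205.7143×52/38 = 281.5038 rpm, dir flips to −; running = −281.5038
Stage 4 [95T→95T]: ω = 281.5038×95/95 = 281.5038 rpm, dir flips to +; running = +281.5038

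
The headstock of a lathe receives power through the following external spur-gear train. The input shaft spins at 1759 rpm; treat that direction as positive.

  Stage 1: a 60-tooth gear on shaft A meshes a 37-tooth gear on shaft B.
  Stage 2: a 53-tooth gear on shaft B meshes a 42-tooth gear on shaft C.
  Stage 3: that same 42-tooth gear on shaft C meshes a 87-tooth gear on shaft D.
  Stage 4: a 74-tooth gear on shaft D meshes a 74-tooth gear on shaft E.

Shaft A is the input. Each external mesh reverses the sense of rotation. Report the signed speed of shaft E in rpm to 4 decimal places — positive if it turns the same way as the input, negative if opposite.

Stage 1 [60T→37T]: ω = 1759.0000×60/37 = 2852.4324 rpm, dir flips to −; running = −2852.4324
Stage 2 [53T→42T]: ω = 2852.4324×53/42 = 3599.4981 rpm, dir flips to +; running = +3599.4981
Stage 3 [42T→87T]: ω = 3599.4981×42/87 = 1737.6887 rpm, dir flips to −; running = −1737.6887
Stage 4 [74T→74T]: ω = 1737.6887×74/74 = 1737.6887 rpm, dir flips to +; running = +1737.6887

+1737.6887 rpm (same as input, |ω| = 1737.6887 rpm)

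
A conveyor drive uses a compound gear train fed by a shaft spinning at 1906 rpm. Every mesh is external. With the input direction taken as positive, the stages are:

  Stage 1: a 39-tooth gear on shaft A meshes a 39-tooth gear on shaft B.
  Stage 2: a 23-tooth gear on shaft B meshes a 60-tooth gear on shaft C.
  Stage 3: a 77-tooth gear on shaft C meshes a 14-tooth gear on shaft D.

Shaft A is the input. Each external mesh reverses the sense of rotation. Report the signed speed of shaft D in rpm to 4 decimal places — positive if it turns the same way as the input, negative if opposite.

-4018.4833 rpm (opposite to input, |ω| = 4018.4833 rpm)

Stage 1 [39T→39T]: ω = 1906.0000×39/39 = 1906.0000 rpm, dir flips to −; running = −1906.0000
Stage 2 [23T→60T]: ω = 1906.0000×23/60 = 730.6333 rpm, dir flips to +; running = +730.6333
Stage 3 [77T→14T]: ω = 730.6333×77/14 = 4018.4833 rpm, dir flips to −; running = −4018.4833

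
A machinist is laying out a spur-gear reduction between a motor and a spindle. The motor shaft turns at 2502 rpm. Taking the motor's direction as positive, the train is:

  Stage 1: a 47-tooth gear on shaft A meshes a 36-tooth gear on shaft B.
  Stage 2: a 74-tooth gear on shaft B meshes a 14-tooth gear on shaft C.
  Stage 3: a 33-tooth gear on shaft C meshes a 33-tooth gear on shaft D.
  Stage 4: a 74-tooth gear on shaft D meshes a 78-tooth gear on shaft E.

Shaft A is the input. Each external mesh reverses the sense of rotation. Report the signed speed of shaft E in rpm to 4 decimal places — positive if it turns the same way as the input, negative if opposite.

Stage 1 [47T→36T]: ω = 2502.0000×47/36 = 3266.5000 rpm, dir flips to −; running = −3266.5000
Stage 2 [74T→14T]: ω = 3266.5000×74/14 = 17265.7857 rpm, dir flips to +; running = +17265.7857
Stage 3 [33T→33T]: ω = 17265.7857×33/33 = 17265.7857 rpm, dir flips to −; running = −17265.7857
Stage 4 [74T→78T]: ω = 17265.7857×74/78 = 16380.3608 rpm, dir flips to +; running = +16380.3608

+16380.3608 rpm (same as input, |ω| = 16380.3608 rpm)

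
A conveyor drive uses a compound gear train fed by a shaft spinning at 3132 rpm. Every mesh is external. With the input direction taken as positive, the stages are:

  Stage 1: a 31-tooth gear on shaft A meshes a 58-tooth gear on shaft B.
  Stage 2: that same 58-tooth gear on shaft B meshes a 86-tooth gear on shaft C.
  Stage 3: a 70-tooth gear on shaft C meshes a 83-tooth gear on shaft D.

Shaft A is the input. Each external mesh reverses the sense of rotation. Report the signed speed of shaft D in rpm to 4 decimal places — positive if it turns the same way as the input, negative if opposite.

Stage 1 [31T→58T]: ω = 3132.0000×31/58 = 1674.0000 rpm, dir flips to −; running = −1674.0000
Stage 2 [58T→86T]: ω = 1674.0000×58/86 = 1128.9767 rpm, dir flips to +; running = +1128.9767
Stage 3 [70T→83T]: ω = 1128.9767×70/83 = 952.1491 rpm, dir flips to −; running = −952.1491

-952.1491 rpm (opposite to input, |ω| = 952.1491 rpm)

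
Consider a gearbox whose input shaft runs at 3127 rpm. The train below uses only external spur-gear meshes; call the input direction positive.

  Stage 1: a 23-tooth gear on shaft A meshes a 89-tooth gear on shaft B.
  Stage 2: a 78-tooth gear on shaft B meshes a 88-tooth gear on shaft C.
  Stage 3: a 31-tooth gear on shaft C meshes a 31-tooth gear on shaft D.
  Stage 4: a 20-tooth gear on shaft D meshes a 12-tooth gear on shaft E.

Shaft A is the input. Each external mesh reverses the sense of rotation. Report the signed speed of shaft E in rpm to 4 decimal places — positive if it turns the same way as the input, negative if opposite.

+1193.7858 rpm (same as input, |ω| = 1193.7858 rpm)

Stage 1 [23T→89T]: ω = 3127.0000×23/89 = 808.1011 rpm, dir flips to −; running = −808.1011
Stage 2 [78T→88T]: ω = 808.1011×78/88 = 716.2715 rpm, dir flips to +; running = +716.2715
Stage 3 [31T→31T]: ω = 716.2715×31/31 = 716.2715 rpm, dir flips to −; running = −716.2715
Stage 4 [20T→12T]: ω = 716.2715×20/12 = 1193.7858 rpm, dir flips to +; running = +1193.7858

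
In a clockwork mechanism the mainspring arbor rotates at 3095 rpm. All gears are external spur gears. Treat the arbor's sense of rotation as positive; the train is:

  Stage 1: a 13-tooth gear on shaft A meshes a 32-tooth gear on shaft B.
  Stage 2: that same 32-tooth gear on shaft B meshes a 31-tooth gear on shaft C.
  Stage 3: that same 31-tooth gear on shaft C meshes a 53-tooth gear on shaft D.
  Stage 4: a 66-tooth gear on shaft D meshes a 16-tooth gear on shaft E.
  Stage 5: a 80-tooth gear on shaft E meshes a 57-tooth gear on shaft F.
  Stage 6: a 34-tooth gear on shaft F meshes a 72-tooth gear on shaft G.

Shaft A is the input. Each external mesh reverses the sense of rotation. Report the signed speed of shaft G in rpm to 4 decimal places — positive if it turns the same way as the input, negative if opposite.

+2075.4565 rpm (same as input, |ω| = 2075.4565 rpm)

Stage 1 [13T→32T]: ω = 3095.0000×13/32 = 1257.3438 rpm, dir flips to −; running = −1257.3438
Stage 2 [32T→31T]: ω = 1257.3438×32/31 = 1297.9032 rpm, dir flips to +; running = +1297.9032
Stage 3 [31T→53T]: ω = 1297.9032×31/53 = 759.1509 rpm, dir flips to −; running = −759.1509
Stage 4 [66T→16T]: ω = 759.1509×66/16 = 3131.4976 rpm, dir flips to +; running = +3131.4976
Stage 5 [80T→57T]: ω = 3131.4976×80/57 = 4395.0844 rpm, dir flips to −; running = −4395.0844
Stage 6 [34T→72T]: ω = 4395.0844×34/72 = 2075.4565 rpm, dir flips to +; running = +2075.4565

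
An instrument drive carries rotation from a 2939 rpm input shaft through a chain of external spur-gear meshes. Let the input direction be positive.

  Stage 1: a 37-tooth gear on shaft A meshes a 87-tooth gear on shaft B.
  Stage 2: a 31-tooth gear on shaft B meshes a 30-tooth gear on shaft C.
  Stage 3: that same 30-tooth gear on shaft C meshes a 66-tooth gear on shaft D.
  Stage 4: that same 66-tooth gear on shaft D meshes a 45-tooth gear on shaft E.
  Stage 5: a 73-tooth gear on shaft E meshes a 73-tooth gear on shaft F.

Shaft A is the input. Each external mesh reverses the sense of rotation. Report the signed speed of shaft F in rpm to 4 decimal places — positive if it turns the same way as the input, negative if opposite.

Stage 1 [37T→87T]: ω = 2939.0000×37/87 = 1249.9195 rpm, dir flips to −; running = −1249.9195
Stage 2 [31T→30T]: ω = 1249.9195×31/30 = 1291.5835 rpm, dir flips to +; running = +1291.5835
Stage 3 [30T→66T]: ω = 1291.5835×30/66 = 587.0834 rpm, dir flips to −; running = −587.0834
Stage 4 [66T→45T]: ω = 587.0834×66/45 = 861.0557 rpm, dir flips to +; running = +861.0557
Stage 5 [73T→73T]: ω = 861.0557×73/73 = 861.0557 rpm, dir flips to −; running = −861.0557

-861.0557 rpm (opposite to input, |ω| = 861.0557 rpm)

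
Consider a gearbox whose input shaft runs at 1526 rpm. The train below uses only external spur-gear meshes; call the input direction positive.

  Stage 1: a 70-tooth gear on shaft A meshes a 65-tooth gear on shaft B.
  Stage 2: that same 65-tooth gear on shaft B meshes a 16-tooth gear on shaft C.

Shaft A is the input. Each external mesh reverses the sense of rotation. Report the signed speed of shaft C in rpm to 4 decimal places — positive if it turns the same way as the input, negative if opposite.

+6676.2500 rpm (same as input, |ω| = 6676.2500 rpm)

Stage 1 [70T→65T]: ω = 1526.0000×70/65 = 1643.3846 rpm, dir flips to −; running = −1643.3846
Stage 2 [65T→16T]: ω = 1643.3846×65/16 = 6676.2500 rpm, dir flips to +; running = +6676.2500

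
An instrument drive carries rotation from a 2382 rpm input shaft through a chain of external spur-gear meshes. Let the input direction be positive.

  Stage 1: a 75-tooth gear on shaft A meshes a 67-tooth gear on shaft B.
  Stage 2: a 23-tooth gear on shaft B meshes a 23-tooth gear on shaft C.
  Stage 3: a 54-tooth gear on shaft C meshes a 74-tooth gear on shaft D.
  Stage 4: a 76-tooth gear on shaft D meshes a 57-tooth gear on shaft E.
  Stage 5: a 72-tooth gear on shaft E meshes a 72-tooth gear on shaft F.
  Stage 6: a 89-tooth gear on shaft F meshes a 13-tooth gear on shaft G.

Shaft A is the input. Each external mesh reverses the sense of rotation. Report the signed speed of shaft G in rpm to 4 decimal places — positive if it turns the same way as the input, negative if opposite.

Stage 1 [75T→67T]: ω = 2382.0000×75/67 = 2666.4179 rpm, dir flips to −; running = −2666.4179
Stage 2 [23T→23T]: ω = 2666.4179×23/23 = 2666.4179 rpm, dir flips to +; running = +2666.4179
Stage 3 [54T→74T]: ω = 2666.4179×54/74 = 1945.7644 rpm, dir flips to −; running = −1945.7644
Stage 4 [76T→57T]: ω = 1945.7644×76/57 = 2594.3526 rpm, dir flips to +; running = +2594.3526
Stage 5 [72T→72T]: ω = 2594.3526×72/72 = 2594.3526 rpm, dir flips to −; running = −2594.3526
Stage 6 [89T→13T]: ω = 2594.3526×89/13 = 17761.3368 rpm, dir flips to +; running = +17761.3368

+17761.3368 rpm (same as input, |ω| = 17761.3368 rpm)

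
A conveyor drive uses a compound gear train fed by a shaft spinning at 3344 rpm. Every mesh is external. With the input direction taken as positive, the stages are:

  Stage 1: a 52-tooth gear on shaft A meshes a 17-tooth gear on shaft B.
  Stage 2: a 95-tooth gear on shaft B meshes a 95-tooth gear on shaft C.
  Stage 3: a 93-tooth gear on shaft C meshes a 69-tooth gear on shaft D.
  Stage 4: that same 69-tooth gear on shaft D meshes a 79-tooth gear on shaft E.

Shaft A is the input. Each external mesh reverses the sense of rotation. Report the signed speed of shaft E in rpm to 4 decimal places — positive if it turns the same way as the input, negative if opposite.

+12041.3879 rpm (same as input, |ω| = 12041.3879 rpm)

Stage 1 [52T→17T]: ω = 3344.0000×52/17 = 10228.7059 rpm, dir flips to −; running = −10228.7059
Stage 2 [95T→95T]: ω = 10228.7059×95/95 = 10228.7059 rpm, dir flips to +; running = +10228.7059
Stage 3 [93T→69T]: ω = 10228.7059×93/69 = 13786.5166 rpm, dir flips to −; running = −13786.5166
Stage 4 [69T→79T]: ω = 13786.5166×69/79 = 12041.3879 rpm, dir flips to +; running = +12041.3879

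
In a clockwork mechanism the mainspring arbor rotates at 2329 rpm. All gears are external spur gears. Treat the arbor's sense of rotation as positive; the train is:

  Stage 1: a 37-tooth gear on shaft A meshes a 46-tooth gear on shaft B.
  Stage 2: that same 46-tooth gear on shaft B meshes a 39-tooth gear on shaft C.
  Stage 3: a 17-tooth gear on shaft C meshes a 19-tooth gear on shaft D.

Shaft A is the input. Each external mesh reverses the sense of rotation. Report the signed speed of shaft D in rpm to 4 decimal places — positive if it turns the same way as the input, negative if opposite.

Stage 1 [37T→46T]: ω = 2329.0000×37/46 = 1873.3261 rpm, dir flips to −; running = −1873.3261
Stage 2 [46T→39T]: ω = 1873.3261×46/39 = 2209.5641 rpm, dir flips to +; running = +2209.5641
Stage 3 [17T→19T]: ω = 2209.5641×17/19 = 1976.9784 rpm, dir flips to −; running = −1976.9784

-1976.9784 rpm (opposite to input, |ω| = 1976.9784 rpm)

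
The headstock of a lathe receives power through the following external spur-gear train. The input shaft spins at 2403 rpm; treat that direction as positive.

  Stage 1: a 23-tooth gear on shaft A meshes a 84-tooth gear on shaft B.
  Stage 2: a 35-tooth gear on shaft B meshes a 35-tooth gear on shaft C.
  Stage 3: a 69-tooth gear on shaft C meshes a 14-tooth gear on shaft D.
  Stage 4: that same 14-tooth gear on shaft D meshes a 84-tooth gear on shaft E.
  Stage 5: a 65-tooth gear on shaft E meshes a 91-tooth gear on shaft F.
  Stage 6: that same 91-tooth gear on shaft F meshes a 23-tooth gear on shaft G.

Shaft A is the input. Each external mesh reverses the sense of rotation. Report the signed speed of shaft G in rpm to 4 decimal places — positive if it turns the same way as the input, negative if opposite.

+1527.4171 rpm (same as input, |ω| = 1527.4171 rpm)

Stage 1 [23T→84T]: ω = 2403.0000×23/84 = 657.9643 rpm, dir flips to −; running = −657.9643
Stage 2 [35T→35T]: ω = 657.9643×35/35 = 657.9643 rpm, dir flips to +; running = +657.9643
Stage 3 [69T→14T]: ω = 657.9643×69/14 = 3242.8240 rpm, dir flips to −; running = −3242.8240
Stage 4 [14T→84T]: ω = 3242.8240×14/84 = 540.4707 rpm, dir flips to +; running = +540.4707
Stage 5 [65T→91T]: ω = 540.4707×65/91 = 386.0505 rpm, dir flips to −; running = −386.0505
Stage 6 [91T→23T]: ω = 386.0505×91/23 = 1527.4171 rpm, dir flips to +; running = +1527.4171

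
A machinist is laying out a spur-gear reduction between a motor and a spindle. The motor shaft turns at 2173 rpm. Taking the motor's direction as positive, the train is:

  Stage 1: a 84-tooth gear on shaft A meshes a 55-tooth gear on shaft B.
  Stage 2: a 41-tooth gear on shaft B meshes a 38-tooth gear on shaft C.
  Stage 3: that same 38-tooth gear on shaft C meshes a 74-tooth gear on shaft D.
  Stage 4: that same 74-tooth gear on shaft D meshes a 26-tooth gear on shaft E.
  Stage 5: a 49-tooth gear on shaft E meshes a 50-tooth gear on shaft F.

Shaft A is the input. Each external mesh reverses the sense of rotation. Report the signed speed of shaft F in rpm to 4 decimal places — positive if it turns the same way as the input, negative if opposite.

Stage 1 [84T→55T]: ω = 2173.0000×84/55 = 3318.7636 rpm, dir flips to −; running = −3318.7636
Stage 2 [41T→38T]: ω = 3318.7636×41/38 = 3580.7713 rpm, dir flips to +; running = +3580.7713
Stage 3 [38T→74T]: ω = 3580.7713×38/74 = 1838.7744 rpm, dir flips to −; running = −1838.7744
Stage 4 [74T→26T]: ω = 1838.7744×74/26 = 5233.4350 rpm, dir flips to +; running = +5233.4350
Stage 5 [49T→50T]: ω = 5233.4350×49/50 = 5128.7663 rpm, dir flips to −; running = −5128.7663

-5128.7663 rpm (opposite to input, |ω| = 5128.7663 rpm)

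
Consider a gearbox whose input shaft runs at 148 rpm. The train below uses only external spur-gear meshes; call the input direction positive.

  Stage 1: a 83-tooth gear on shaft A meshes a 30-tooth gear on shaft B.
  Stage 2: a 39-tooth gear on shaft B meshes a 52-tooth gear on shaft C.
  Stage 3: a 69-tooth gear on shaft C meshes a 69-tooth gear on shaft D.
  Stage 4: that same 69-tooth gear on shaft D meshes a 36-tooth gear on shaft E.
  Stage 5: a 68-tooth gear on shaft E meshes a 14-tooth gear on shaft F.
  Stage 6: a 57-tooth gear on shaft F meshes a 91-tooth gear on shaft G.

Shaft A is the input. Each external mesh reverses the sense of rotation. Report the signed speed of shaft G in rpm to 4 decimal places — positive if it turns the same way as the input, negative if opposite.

+1790.7739 rpm (same as input, |ω| = 1790.7739 rpm)

Stage 1 [83T→30T]: ω = 148.0000×83/30 = 409.4667 rpm, dir flips to −; running = −409.4667
Stage 2 [39T→52T]: ω = 409.4667×39/52 = 307.1000 rpm, dir flips to +; running = +307.1000
Stage 3 [69T→69T]: ω = 307.1000×69/69 = 307.1000 rpm, dir flips to −; running = −307.1000
Stage 4 [69T→36T]: ω = 307.1000×69/36 = 588.6083 rpm, dir flips to +; running = +588.6083
Stage 5 [68T→14T]: ω = 588.6083×68/14 = 2858.9548 rpm, dir flips to −; running = −2858.9548
Stage 6 [57T→91T]: ω = 2858.9548×57/91 = 1790.7739 rpm, dir flips to +; running = +1790.7739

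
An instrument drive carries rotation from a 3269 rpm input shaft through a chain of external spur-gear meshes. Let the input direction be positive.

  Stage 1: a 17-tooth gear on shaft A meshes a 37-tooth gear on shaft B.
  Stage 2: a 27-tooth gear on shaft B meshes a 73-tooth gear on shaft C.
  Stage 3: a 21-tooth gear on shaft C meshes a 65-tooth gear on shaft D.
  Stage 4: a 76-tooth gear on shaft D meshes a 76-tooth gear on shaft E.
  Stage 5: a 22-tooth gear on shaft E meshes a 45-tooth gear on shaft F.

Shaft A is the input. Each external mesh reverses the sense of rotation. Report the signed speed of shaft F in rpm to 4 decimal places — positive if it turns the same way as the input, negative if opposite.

-87.7443 rpm (opposite to input, |ω| = 87.7443 rpm)

Stage 1 [17T→37T]: ω = 3269.0000×17/37 = 1501.9730 rpm, dir flips to −; running = −1501.9730
Stage 2 [27T→73T]: ω = 1501.9730×27/73 = 555.5243 rpm, dir flips to +; running = +555.5243
Stage 3 [21T→65T]: ω = 555.5243×21/65 = 179.4771 rpm, dir flips to −; running = −179.4771
Stage 4 [76T→76T]: ω = 179.4771×76/76 = 179.4771 rpm, dir flips to +; running = +179.4771
Stage 5 [22T→45T]: ω = 179.4771×22/45 = 87.7443 rpm, dir flips to −; running = −87.7443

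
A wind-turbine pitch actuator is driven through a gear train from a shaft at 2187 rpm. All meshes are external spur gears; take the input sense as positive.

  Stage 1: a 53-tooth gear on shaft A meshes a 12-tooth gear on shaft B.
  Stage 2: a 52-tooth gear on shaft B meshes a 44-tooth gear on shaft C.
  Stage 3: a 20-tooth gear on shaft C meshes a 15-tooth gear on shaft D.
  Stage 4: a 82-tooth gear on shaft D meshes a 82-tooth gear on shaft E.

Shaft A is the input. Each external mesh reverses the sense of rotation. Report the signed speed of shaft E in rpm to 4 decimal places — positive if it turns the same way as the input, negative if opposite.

+15220.6364 rpm (same as input, |ω| = 15220.6364 rpm)

Stage 1 [53T→12T]: ω = 2187.0000×53/12 = 9659.2500 rpm, dir flips to −; running = −9659.2500
Stage 2 [52T→44T]: ω = 9659.2500×52/44 = 11415.4773 rpm, dir flips to +; running = +11415.4773
Stage 3 [20T→15T]: ω = 11415.4773×20/15 = 15220.6364 rpm, dir flips to −; running = −15220.6364
Stage 4 [82T→82T]: ω = 15220.6364×82/82 = 15220.6364 rpm, dir flips to +; running = +15220.6364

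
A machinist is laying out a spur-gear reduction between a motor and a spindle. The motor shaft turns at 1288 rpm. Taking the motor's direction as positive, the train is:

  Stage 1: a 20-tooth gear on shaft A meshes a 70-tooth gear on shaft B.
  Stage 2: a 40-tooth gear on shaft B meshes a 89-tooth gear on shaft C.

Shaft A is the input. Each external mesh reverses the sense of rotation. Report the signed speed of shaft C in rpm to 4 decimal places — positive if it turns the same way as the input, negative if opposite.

Stage 1 [20T→70T]: ω = 1288.0000×20/70 = 368.0000 rpm, dir flips to −; running = −368.0000
Stage 2 [40T→89T]: ω = 368.0000×40/89 = 165.3933 rpm, dir flips to +; running = +165.3933

+165.3933 rpm (same as input, |ω| = 165.3933 rpm)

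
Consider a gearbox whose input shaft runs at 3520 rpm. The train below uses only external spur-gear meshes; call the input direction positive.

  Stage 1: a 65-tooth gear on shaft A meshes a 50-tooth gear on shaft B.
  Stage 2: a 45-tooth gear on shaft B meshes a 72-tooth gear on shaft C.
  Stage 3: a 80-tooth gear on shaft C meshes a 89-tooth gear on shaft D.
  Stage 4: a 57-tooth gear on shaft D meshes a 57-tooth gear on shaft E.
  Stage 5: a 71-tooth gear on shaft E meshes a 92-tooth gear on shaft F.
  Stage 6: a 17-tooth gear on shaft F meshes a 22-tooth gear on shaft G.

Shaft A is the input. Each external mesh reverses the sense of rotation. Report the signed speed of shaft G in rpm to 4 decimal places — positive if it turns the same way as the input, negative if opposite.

+1533.0728 rpm (same as input, |ω| = 1533.0728 rpm)

Stage 1 [65T→50T]: ω = 3520.0000×65/50 = 4576.0000 rpm, dir flips to −; running = −4576.0000
Stage 2 [45T→72T]: ω = 4576.0000×45/72 = 2860.0000 rpm, dir flips to +; running = +2860.0000
Stage 3 [80T→89T]: ω = 2860.0000×80/89 = 2570.7865 rpm, dir flips to −; running = −2570.7865
Stage 4 [57T→57T]: ω = 2570.7865×57/57 = 2570.7865 rpm, dir flips to +; running = +2570.7865
Stage 5 [71T→92T]: ω = 2570.7865×71/92 = 1983.9766 rpm, dir flips to −; running = −1983.9766
Stage 6 [17T→22T]: ω = 1983.9766×17/22 = 1533.0728 rpm, dir flips to +; running = +1533.0728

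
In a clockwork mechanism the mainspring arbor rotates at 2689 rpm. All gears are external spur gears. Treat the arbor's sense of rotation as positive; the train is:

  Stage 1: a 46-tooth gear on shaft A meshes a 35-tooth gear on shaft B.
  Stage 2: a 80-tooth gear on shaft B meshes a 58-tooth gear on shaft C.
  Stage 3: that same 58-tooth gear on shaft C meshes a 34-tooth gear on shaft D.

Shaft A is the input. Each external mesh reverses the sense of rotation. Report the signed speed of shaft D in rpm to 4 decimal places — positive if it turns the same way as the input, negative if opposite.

Stage 1 [46T→35T]: ω = 2689.0000×46/35 = 3534.1143 rpm, dir flips to −; running = −3534.1143
Stage 2 [80T→58T]: ω = 3534.1143×80/58 = 4874.6404 rpm, dir flips to +; running = +4874.6404
Stage 3 [58T→34T]: ω = 4874.6404×58/34 = 8315.5630 rpm, dir flips to −; running = −8315.5630

-8315.5630 rpm (opposite to input, |ω| = 8315.5630 rpm)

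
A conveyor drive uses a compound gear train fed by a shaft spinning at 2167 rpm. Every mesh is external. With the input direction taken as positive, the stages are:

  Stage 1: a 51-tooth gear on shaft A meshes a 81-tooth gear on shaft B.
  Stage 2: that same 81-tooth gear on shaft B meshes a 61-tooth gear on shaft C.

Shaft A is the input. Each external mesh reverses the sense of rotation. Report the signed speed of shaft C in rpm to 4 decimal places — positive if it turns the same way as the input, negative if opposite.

+1811.7541 rpm (same as input, |ω| = 1811.7541 rpm)

Stage 1 [51T→81T]: ω = 2167.0000×51/81 = 1364.4074 rpm, dir flips to −; running = −1364.4074
Stage 2 [81T→61T]: ω = 1364.4074×81/61 = 1811.7541 rpm, dir flips to +; running = +1811.7541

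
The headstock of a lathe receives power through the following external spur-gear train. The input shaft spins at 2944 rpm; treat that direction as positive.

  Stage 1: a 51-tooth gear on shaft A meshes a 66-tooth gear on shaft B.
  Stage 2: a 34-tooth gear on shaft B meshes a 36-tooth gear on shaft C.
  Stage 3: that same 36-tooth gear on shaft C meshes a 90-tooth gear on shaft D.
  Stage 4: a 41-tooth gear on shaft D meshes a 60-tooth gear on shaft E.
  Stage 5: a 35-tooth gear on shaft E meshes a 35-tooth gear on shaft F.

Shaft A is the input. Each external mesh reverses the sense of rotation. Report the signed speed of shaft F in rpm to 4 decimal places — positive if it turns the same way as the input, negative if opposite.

-587.2636 rpm (opposite to input, |ω| = 587.2636 rpm)

Stage 1 [51T→66T]: ω = 2944.0000×51/66 = 2274.9091 rpm, dir flips to −; running = −2274.9091
Stage 2 [34T→36T]: ω = 2274.9091×34/36 = 2148.5253 rpm, dir flips to +; running = +2148.5253
Stage 3 [36T→90T]: ω = 2148.5253×36/90 = 859.4101 rpm, dir flips to −; running = −859.4101
Stage 4 [41T→60T]: ω = 859.4101×41/60 = 587.2636 rpm, dir flips to +; running = +587.2636
Stage 5 [35T→35T]: ω = 587.2636×35/35 = 587.2636 rpm, dir flips to −; running = −587.2636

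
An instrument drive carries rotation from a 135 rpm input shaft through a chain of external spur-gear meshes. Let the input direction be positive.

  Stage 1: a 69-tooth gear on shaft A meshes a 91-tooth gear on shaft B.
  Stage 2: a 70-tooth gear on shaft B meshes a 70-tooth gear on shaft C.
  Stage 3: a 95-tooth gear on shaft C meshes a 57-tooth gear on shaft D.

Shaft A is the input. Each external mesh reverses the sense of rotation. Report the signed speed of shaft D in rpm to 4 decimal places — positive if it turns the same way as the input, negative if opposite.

-170.6044 rpm (opposite to input, |ω| = 170.6044 rpm)

Stage 1 [69T→91T]: ω = 135.0000×69/91 = 102.3626 rpm, dir flips to −; running = −102.3626
Stage 2 [70T→70T]: ω = 102.3626×70/70 = 102.3626 rpm, dir flips to +; running = +102.3626
Stage 3 [95T→57T]: ω = 102.3626×95/57 = 170.6044 rpm, dir flips to −; running = −170.6044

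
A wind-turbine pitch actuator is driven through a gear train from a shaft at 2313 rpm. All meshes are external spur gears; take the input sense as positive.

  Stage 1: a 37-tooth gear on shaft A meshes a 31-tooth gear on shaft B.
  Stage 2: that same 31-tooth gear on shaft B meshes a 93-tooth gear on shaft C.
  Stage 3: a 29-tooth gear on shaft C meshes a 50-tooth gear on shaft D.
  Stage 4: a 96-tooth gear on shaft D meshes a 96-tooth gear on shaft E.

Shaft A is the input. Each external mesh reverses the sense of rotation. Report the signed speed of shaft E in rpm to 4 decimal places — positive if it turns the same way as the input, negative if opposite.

Stage 1 [37T→31T]: ω = 2313.0000×37/31 = 2760.6774 rpm, dir flips to −; running = −2760.6774
Stage 2 [31T→93T]: ω = 2760.6774×31/93 = 920.2258 rpm, dir flips to +; running = +920.2258
Stage 3 [29T→50T]: ω = 920.2258×29/50 = 533.7310 rpm, dir flips to −; running = −533.7310
Stage 4 [96T→96T]: ω = 533.7310×96/96 = 533.7310 rpm, dir flips to +; running = +533.7310

+533.7310 rpm (same as input, |ω| = 533.7310 rpm)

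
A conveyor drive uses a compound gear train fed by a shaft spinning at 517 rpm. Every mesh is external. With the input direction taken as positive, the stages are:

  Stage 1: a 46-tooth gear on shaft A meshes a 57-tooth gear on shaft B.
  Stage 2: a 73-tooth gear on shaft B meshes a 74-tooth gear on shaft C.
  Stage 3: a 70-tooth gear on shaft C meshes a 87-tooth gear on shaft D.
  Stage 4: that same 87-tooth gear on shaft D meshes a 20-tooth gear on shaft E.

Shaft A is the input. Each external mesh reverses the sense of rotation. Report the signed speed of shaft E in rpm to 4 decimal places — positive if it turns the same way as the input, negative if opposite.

+1440.5645 rpm (same as input, |ω| = 1440.5645 rpm)

Stage 1 [46T→57T]: ω = 517.0000×46/57 = 417.2281 rpm, dir flips to −; running = −417.2281
Stage 2 [73T→74T]: ω = 417.2281×73/74 = 411.5899 rpm, dir flips to +; running = +411.5899
Stage 3 [70T→87T]: ω = 411.5899×70/87 = 331.1642 rpm, dir flips to −; running = −331.1642
Stage 4 [87T→20T]: ω = 331.1642×87/20 = 1440.5645 rpm, dir flips to +; running = +1440.5645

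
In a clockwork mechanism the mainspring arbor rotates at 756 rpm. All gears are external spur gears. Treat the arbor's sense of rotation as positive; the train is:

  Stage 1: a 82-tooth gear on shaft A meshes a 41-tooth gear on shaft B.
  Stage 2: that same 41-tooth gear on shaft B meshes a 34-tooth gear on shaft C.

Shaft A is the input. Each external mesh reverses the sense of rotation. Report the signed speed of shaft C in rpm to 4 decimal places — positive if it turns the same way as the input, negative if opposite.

+1823.2941 rpm (same as input, |ω| = 1823.2941 rpm)

Stage 1 [82T→41T]: ω = 756.0000×82/41 = 1512.0000 rpm, dir flips to −; running = −1512.0000
Stage 2 [41T→34T]: ω = 1512.0000×41/34 = 1823.2941 rpm, dir flips to +; running = +1823.2941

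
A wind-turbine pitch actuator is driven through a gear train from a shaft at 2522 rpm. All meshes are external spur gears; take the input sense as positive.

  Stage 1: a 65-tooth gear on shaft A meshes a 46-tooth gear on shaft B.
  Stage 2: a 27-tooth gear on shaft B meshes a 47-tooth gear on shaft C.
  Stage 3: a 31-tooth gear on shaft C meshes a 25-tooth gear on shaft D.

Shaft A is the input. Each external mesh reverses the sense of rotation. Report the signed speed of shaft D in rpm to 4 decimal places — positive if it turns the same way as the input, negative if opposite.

-2538.5645 rpm (opposite to input, |ω| = 2538.5645 rpm)

Stage 1 [65T→46T]: ω = 2522.0000×65/46 = 3563.6957 rpm, dir flips to −; running = −3563.6957
Stage 2 [27T→47T]: ω = 3563.6957×27/47 = 2047.2294 rpm, dir flips to +; running = +2047.2294
Stage 3 [31T→25T]: ω = 2047.2294×31/25 = 2538.5645 rpm, dir flips to −; running = −2538.5645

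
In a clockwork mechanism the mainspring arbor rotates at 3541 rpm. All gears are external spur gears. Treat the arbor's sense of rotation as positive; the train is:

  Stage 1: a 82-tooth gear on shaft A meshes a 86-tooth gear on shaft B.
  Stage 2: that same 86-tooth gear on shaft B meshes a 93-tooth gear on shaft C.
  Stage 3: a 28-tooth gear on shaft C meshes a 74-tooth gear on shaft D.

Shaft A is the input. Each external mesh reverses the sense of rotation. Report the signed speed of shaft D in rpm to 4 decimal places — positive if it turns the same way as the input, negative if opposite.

-1181.3624 rpm (opposite to input, |ω| = 1181.3624 rpm)

Stage 1 [82T→86T]: ω = 3541.0000×82/86 = 3376.3023 rpm, dir flips to −; running = −3376.3023
Stage 2 [86T→93T]: ω = 3376.3023×86/93 = 3122.1720 rpm, dir flips to +; running = +3122.1720
Stage 3 [28T→74T]: ω = 3122.1720×28/74 = 1181.3624 rpm, dir flips to −; running = −1181.3624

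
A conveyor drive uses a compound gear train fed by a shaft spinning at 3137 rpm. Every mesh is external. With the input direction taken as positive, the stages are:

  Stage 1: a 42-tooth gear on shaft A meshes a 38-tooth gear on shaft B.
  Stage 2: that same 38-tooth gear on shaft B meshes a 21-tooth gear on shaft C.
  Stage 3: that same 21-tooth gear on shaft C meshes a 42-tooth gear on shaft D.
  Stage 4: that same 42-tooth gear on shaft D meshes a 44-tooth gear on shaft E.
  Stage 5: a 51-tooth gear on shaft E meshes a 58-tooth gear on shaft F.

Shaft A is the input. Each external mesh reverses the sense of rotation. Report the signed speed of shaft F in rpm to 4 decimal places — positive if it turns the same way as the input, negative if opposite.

Stage 1 [42T→38T]: ω = 3137.0000×42/38 = 3467.2105 rpm, dir flips to −; running = −3467.2105
Stage 2 [38T→21T]: ω = 3467.2105×38/21 = 6274.0000 rpm, dir flips to +; running = +6274.0000
Stage 3 [21T→42T]: ω = 6274.0000×21/42 = 3137.0000 rpm, dir flips to −; running = −3137.0000
Stage 4 [42T→44T]: ω = 3137.0000×42/44 = 2994.4091 rpm, dir flips to +; running = +2994.4091
Stage 5 [51T→58T]: ω = 2994.4091×51/58 = 2633.0149 rpm, dir flips to −; running = −2633.0149

-2633.0149 rpm (opposite to input, |ω| = 2633.0149 rpm)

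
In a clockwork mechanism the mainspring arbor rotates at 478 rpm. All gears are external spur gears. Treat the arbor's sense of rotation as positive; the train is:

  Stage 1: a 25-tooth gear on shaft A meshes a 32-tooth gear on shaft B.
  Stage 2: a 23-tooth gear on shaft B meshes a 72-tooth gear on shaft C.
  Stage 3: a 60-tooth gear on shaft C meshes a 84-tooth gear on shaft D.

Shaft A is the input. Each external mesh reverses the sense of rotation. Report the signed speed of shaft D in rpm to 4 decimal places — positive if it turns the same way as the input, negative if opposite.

-85.2090 rpm (opposite to input, |ω| = 85.2090 rpm)

Stage 1 [25T→32T]: ω = 478.0000×25/32 = 373.4375 rpm, dir flips to −; running = −373.4375
Stage 2 [23T→72T]: ω = 373.4375×23/72 = 119.2925 rpm, dir flips to +; running = +119.2925
Stage 3 [60T→84T]: ω = 119.2925×60/84 = 85.2090 rpm, dir flips to −; running = −85.2090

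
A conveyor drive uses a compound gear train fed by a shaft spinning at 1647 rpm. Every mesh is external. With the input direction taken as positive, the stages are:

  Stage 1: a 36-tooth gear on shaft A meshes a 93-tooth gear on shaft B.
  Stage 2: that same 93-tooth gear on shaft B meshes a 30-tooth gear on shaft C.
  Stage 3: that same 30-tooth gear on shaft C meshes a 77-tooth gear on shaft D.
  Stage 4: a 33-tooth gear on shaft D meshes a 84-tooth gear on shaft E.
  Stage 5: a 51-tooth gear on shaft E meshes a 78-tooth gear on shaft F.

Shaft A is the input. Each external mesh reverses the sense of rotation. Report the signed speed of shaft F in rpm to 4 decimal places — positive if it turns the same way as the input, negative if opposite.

Stage 1 [36T→93T]: ω = 1647.0000×36/93 = 637.5484 rpm, dir flips to −; running = −637.5484
Stage 2 [93T→30T]: ω = 637.5484×93/30 = 1976.4000 rpm, dir flips to +; running = +1976.4000
Stage 3 [30T→77T]: ω = 1976.4000×30/77 = 770.0260 rpm, dir flips to −; running = −770.0260
Stage 4 [33T→84T]: ω = 770.0260×33/84 = 302.5102 rpm, dir flips to +; running = +302.5102
Stage 5 [51T→78T]: ω = 302.5102×51/78 = 197.7951 rpm, dir flips to −; running = −197.7951

-197.7951 rpm (opposite to input, |ω| = 197.7951 rpm)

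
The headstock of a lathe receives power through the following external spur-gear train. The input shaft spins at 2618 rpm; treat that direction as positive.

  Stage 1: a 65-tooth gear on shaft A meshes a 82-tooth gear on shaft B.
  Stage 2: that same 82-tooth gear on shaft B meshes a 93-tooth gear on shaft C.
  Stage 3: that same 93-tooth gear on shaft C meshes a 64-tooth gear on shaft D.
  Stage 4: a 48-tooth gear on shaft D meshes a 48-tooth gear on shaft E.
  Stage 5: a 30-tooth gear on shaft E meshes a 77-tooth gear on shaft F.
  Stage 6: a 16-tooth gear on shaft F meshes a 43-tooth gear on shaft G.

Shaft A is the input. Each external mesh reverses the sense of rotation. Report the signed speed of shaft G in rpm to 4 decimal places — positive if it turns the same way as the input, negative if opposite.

Stage 1 [65T→82T]: ω = 2618.0000×65/82 = 2075.2439 rpm, dir flips to −; running = −2075.2439
Stage 2 [82T→93T]: ω = 2075.2439×82/93 = 1829.7849 rpm, dir flips to +; running = +1829.7849
Stage 3 [93T→64T]: ω = 1829.7849×93/64 = 2658.9062 rpm, dir flips to −; running = −2658.9062
Stage 4 [48T→48T]: ω = 2658.9062×48/48 = 2658.9062 rpm, dir flips to +; running = +2658.9062
Stage 5 [30T→77T]: ω = 2658.9062×30/77 = 1035.9375 rpm, dir flips to −; running = −1035.9375
Stage 6 [16T→43T]: ω = 1035.9375×16/43 = 385.4651 rpm, dir flips to +; running = +385.4651

+385.4651 rpm (same as input, |ω| = 385.4651 rpm)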